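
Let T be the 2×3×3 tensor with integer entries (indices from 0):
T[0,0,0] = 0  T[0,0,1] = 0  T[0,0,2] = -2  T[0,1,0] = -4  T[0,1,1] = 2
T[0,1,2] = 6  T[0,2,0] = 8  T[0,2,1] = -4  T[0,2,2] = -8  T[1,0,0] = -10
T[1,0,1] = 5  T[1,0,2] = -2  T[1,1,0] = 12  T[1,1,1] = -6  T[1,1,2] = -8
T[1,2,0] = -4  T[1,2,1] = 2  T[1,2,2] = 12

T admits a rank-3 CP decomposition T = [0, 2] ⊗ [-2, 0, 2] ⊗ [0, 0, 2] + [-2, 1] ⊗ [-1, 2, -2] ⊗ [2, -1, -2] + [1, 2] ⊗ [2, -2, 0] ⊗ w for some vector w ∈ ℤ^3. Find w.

Subtract the known terms from T to get the rank-1 residual R = [1, 2] ⊗ [2, -2, 0] ⊗ w, so R[i,j,k] = a[i]·b[j]·w[k]. Pick indices with nonzero a[0]·b[0] = (1)·(2) = 2. Only the fibre through (0,0,·) is needed: R[0,0,:] = T[0,0,:] − Σₗ aₗ[0]bₗ[0]cₗ = [0, 0, -2] − (0)·(-2)·[0, 0, 2] − (-2)·(-1)·[2, -1, -2] = [-4, 2, 2]. Then w[k] = R[0,0,k] / 2 for each k, giving w = [-4, 2, 2] / 2 = [-2, 1, 1].

w = [-2, 1, 1]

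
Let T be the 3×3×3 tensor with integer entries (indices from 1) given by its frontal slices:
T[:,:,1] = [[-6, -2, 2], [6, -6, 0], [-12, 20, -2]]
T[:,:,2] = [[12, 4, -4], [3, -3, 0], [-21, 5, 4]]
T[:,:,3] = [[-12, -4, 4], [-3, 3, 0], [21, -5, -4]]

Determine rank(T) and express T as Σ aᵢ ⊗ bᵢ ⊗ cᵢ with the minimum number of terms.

Lower bound: the mode-3 unfolding of T (rows indexed by k, columns by (i,j) = (1,1), (1,2), (1,3), (2,1), (2,2), (2,3), (3,1), (3,2), (3,3)) is [[-6, -2, 2, 6, -6, 0, -12, 20, -2], [12, 4, -4, 3, -3, 0, -21, 5, 4], [-12, -4, 4, -3, 3, 0, 21, -5, -4]].
There the 2×2 minor on rows k ∈ {1, 2}, columns (i,j) ∈ {(1,1), (2,1)} is det [[-6, 6], [12, 3]] = -90 ≠ 0, so this unfolding has rank ≥ 2; CP rank is at least every unfolding rank, so rank(T) ≥ 2. (Unfolding ranks only ever bound the CP rank from below — rank(T) can be strictly larger than all of them — so the matching upper bound has to come from an explicit 2-term decomposition.)
Upper bound — finding two terms. Write S_k = T[:,:,k] for the frontal slices: S₁ = [[-6, -2, 2], [6, -6, 0], [-12, 20, -2]], S₂ = [[12, 4, -4], [3, -3, 0], [-21, 5, 4]], S₃ = [[-12, -4, 4], [-3, 3, 0], [21, -5, -4]].
If T = a₁ ⊗ b₁ ⊗ c₁ + a₂ ⊗ b₂ ⊗ c₂ then each S_k = c₁[k]·a₁b₁ᵀ + c₂[k]·a₂b₂ᵀ. S₁ and S₂ are linearly independent, so a₁b₁ᵀ and a₂b₂ᵀ must span the same plane of matrices: they are the rank-1 matrices of the form x·S₁ + y·S₂.
The 2×2 minor of x·S₁ + y·S₂ on rows {1,2}, columns {1,2} is 48·x² − 72·xy − 48·y² = 24·(x − 2·y)(2·x + y), vanishing at (x:y) = (2:1) and (1:-2).
M₁ = 2·S₁ + S₂ = [[0, 0, 0], [15, -15, 0], [-45, 45, 0]] = 15·[0, 1, -3][1, -1, 0]ᵀ and M₂ = S₁ − 2·S₂ = [[-30, -10, 10], [0, 0, 0], [30, 10, -10]] = (-10)·[1, 0, -1][3, 1, -1]ᵀ, so take a₁ = [0, 1, -3], b₁ = [1, -1, 0], a₂ = [1, 0, -1], b₂ = [3, 1, -1].
Each slice is an integer combination of E₁ = a₁b₁ᵀ and E₂ = a₂b₂ᵀ: S₁ = 6·E₁ − 2·E₂, S₂ = 3·E₁ + 4·E₂, S₃ = −3·E₁ − 4·E₂; reading off coefficients, c₁ = [6, 3, -3] and c₂ = [-2, 4, -4].
Hence T = [0, 1, -3] ⊗ [1, -1, 0] ⊗ [6, 3, -3] + [1, 0, -1] ⊗ [3, 1, -1] ⊗ [-2, 4, -4], so rank(T) ≤ 2.
These bounds meet, so rank(T) = 2.
Check entry T[2,2,1] = -6: (1)·(-1)·(6) + (0)·(1)·(-2) = -6.

rank(T) = 2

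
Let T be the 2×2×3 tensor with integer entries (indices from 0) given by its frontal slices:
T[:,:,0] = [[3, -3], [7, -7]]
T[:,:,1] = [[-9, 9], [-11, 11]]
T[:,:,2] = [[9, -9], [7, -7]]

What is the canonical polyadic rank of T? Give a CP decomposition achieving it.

Lower bound: the mode-1 unfolding of T (rows indexed by i, columns by (j,k) = (0,0), (0,1), (0,2), (1,0), (1,1), (1,2)) is [[3, -9, 9, -3, 9, -9], [7, -11, 7, -7, 11, -7]].
There the 2×2 minor on rows i ∈ {0, 1}, columns (j,k) ∈ {(0,0), (0,1)} is det [[3, -9], [7, -11]] = 30 ≠ 0, so this unfolding has rank ≥ 2; CP rank is at least every unfolding rank, so rank(T) ≥ 2. (Unfolding ranks only ever bound the CP rank from below — rank(T) can be strictly larger than all of them — so the matching upper bound has to come from an explicit 2-term decomposition.)
Upper bound — finding two terms. Every mode-2 slice of T is a multiple of one matrix: T[:,j,:] = b[j]·M with b = [1, -1] and M = [[3, -9, 9], [7, -11, 7]] (rows indexed by i, columns by k). So it suffices to write M as a sum of two rank-1 matrices.
Splitting M by its rows (i = 0, 1), M = [1, 0][3, -9, 9]ᵀ + [0, 1][7, -11, 7]ᵀ.
Hence T = [1, 0] (x) [1, -1] (x) [3, -9, 9] + [0, 1] (x) [1, -1] (x) [7, -11, 7], so rank(T) ≤ 2.
These bounds meet, so rank(T) = 2.

rank(T) = 2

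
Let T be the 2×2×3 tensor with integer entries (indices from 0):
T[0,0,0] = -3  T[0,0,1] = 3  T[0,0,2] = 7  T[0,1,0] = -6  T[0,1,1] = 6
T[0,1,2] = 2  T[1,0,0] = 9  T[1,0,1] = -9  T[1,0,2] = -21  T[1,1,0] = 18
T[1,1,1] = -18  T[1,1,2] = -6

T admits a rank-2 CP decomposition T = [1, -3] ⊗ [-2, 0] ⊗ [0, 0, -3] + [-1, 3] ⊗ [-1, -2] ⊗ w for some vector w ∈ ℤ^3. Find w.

w = [-3, 3, 1]

Subtract the known terms from T to get the rank-1 residual R = [-1, 3] ⊗ [-1, -2] ⊗ w, so R[i,j,k] = a[i]·b[j]·w[k]. Pick indices with nonzero a[0]·b[0] = (-1)·(-1) = 1. Only the fibre through (0,0,·) is needed: R[0,0,:] = T[0,0,:] − Σₗ aₗ[0]bₗ[0]cₗ = [-3, 3, 7] − (1)·(-2)·[0, 0, -3] = [-3, 3, 1]. Then w[k] = R[0,0,k] / 1 for each k, giving w = [-3, 3, 1] / 1 = [-3, 3, 1].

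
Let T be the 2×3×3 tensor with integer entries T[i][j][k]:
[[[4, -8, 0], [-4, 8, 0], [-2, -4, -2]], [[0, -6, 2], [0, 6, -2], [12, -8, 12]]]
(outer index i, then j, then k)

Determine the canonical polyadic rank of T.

Lower bound: the mode-3 unfolding of T (rows indexed by k, columns by (i,j) = (0,0), (0,1), (0,2), (1,0), (1,1), (1,2)) is [[4, -4, -2, 0, 0, 12], [-8, 8, -4, -6, 6, -8], [0, 0, -2, 2, -2, 12]].
There the 3×3 minor on rows k ∈ {0, 1, 2}, columns (i,j) ∈ {(0,0), (0,2), (1,0)} is det [[4, -2, 0], [-8, -4, -6], [0, -2, 2]] = -112 ≠ 0, so this unfolding has rank ≥ 3; CP rank is at least every unfolding rank, so rank(T) ≥ 3. (Unfolding ranks only ever bound the CP rank from below — rank(T) can be strictly larger than all of them — so the matching upper bound has to come from an explicit 3-term decomposition.)
Upper bound: T is a sum of 3 rank-1 terms, T = (1, -2) (x) (1, -1, -2) (x) (2, 0, 2) + (1, 2) (x) (1, -1, 1) (x) (2, -4, 2) + (2, -1) (x) (1, -1, 0) (x) (0, -2, -2) (one valid choice — decompositions are not unique — normalised so each a, b is primitive with positive first nonzero entry; check it by expanding all entries), so rank(T) ≤ 3.
These bounds meet, so rank(T) = 3.

3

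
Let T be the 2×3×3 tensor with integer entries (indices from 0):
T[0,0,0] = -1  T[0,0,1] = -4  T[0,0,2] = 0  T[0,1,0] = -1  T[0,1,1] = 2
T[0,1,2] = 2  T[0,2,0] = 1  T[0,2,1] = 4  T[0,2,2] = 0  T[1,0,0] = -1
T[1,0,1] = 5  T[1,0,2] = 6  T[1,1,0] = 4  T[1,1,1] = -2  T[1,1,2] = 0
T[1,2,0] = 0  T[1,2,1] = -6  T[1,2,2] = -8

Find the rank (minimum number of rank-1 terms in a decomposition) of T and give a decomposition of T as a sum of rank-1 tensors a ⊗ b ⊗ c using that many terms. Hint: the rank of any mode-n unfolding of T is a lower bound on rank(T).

rank(T) = 3

Lower bound: the mode-3 unfolding of T (rows indexed by k, columns by (i,j) = (0,0), (0,1), (0,2), (1,0), (1,1), (1,2)) is [[-1, -1, 1, -1, 4, 0], [-4, 2, 4, 5, -2, -6], [0, 2, 0, 6, 0, -8]].
There the 3×3 minor on rows k ∈ {0, 1, 2}, columns (i,j) ∈ {(0,0), (0,1), (1,0)} is det [[-1, -1, -1], [-4, 2, 5], [0, 2, 6]] = -18 ≠ 0, so this unfolding has rank ≥ 3; CP rank is at least every unfolding rank, so rank(T) ≥ 3. (This is only a lower bound: in general the CP rank may exceed every unfolding rank, so we still need to exhibit 3 rank-1 terms summing to T.)
Upper bound: T is a sum of 3 rank-1 terms, T = [0, 1] ⊗ [1, 2, -2] ⊗ [1, 1, 2] + [1, -2] ⊗ [1, -1, -1] ⊗ [1, -2, -2] + [1, 0] ⊗ [1, 0, -1] ⊗ [-2, -2, 2] (written with every a and b primitive with positive leading entry and the scale carried by c; CP decompositions are not unique, and this one is verified by expanding entrywise), so rank(T) ≤ 3.
These bounds meet, so rank(T) = 3.
Check entry T[0,1,0] = -1: (0)·(2)·(1) + (1)·(-1)·(1) + (1)·(0)·(-2) = -1.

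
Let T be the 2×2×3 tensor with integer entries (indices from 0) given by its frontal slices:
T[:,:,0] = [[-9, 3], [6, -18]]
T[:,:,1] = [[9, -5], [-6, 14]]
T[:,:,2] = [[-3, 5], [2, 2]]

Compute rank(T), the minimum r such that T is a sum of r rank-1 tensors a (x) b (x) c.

Lower bound: in the mode-3 unfolding of T (rows indexed by k, columns by (i,j)) the 2×2 minor on rows k ∈ {0, 1}, columns (i,j) ∈ {(0,0), (0,1)} is det [[-9, 3], [9, -5]] = 18 ≠ 0, so that unfolding has rank ≥ 2 and hence rank(T) ≥ 2 (CP rank is at least every unfolding rank, though it can be larger).
Upper bound: with S_k = T[:,:,k], the two rank-1 terms a₁b₁ᵀ, a₂b₂ᵀ are the rank-1 members of the pencil x·S₀ + y·S₁.
det(x·S₀ + y·S₁) is 144·x² − 240·xy + 96·y² = 48·(3·x − 2·y)(x − y), vanishing at (x:y) = (2:3) and (1:1).
M₁ = 2·S₀ + 3·S₁ = [[9, -9], [-6, 6]] = 3·[3, -2][1, -1]ᵀ and M₂ = S₀ + S₁ = [[0, -2], [0, -4]] = (-2)·[1, 2][0, 1]ᵀ, so take a₁ = [3, -2], b₁ = [1, -1], a₂ = [1, 2], b₂ = [0, 1].
Each slice is an integer combination of E₁ = a₁b₁ᵀ and E₂ = a₂b₂ᵀ: S₀ = −3·E₁ − 6·E₂, S₁ = 3·E₁ + 4·E₂, S₂ = −E₁ + 2·E₂; reading off coefficients, c₁ = [-3, 3, -1] and c₂ = [-6, 4, 2].
Hence T = [3, -2] (x) [1, -1] (x) [-3, 3, -1] + [1, 2] (x) [0, 1] (x) [-6, 4, 2], so rank(T) ≤ 2.
These bounds meet, so rank(T) = 2.

2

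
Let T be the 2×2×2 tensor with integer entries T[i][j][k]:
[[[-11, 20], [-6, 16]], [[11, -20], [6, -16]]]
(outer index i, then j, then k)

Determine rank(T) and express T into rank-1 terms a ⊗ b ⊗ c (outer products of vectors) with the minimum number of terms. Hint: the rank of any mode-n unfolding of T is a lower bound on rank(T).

rank(T) = 2

Lower bound: the mode-2 unfolding of T (rows indexed by j, columns by (i,k) = (0,0), (0,1), (1,0), (1,1)) is [[-11, 20, 11, -20], [-6, 16, 6, -16]].
There the 2×2 minor on rows j ∈ {0, 1}, columns (i,k) ∈ {(0,0), (0,1)} is det [[-11, 20], [-6, 16]] = -56 ≠ 0, so this unfolding has rank ≥ 2; CP rank is at least every unfolding rank, so rank(T) ≥ 2. (Unfolding ranks only ever bound the CP rank from below — rank(T) can be strictly larger than all of them — so the matching upper bound has to come from an explicit 2-term decomposition.)
Upper bound — finding two terms. Every mode-1 slice of T is a multiple of one matrix: T[i,:,:] = a[i]·M with a = (1, -1) and M = [[-11, 20], [-6, 16]] (rows indexed by j, columns by k). So it suffices to write M as a sum of two rank-1 matrices.
Splitting M by its rows (j = 0, 1), M = (1, 0)(-11, 20)ᵀ + (0, 1)(-6, 16)ᵀ.
Hence T = (1, -1) ⊗ (1, 0) ⊗ (-11, 20) + (1, -1) ⊗ (0, 1) ⊗ (-6, 16), so rank(T) ≤ 2.
These bounds meet, so rank(T) = 2.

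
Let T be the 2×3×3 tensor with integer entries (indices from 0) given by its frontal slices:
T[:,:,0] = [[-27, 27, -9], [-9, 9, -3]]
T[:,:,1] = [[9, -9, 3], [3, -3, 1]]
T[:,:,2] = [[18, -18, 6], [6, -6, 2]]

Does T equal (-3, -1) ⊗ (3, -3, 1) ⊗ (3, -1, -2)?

Reconstruct entrywise from the claimed factors. For example, T[1,2,1] = 1 and Σₗ aₗ[1]bₗ[2]cₗ[1] = (-1)·(1)·(-1) = 1; checking all 18 entries, every one matches. The claim holds.

Yes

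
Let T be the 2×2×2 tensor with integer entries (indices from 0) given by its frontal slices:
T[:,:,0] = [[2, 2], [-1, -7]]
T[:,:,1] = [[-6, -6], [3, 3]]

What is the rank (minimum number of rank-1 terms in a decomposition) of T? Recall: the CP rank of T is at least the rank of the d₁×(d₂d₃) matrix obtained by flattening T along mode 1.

Lower bound: the mode-3 unfolding of T (rows indexed by k, columns by (i,j) = (0,0), (0,1), (1,0), (1,1)) is [[2, 2, -1, -7], [-6, -6, 3, 3]].
There the 2×2 minor on rows k ∈ {0, 1}, columns (i,j) ∈ {(0,0), (1,1)} is det [[2, -7], [-6, 3]] = -36 ≠ 0, so this unfolding has rank ≥ 2; CP rank is at least every unfolding rank, so rank(T) ≥ 2. (This is only a lower bound: in general the CP rank may exceed every unfolding rank, so we still need to exhibit 2 rank-1 terms summing to T.)
Upper bound — finding two terms. Write S_k = T[:,:,k] for the frontal slices: S₀ = [[2, 2], [-1, -7]], S₁ = [[-6, -6], [3, 3]].
If T = a₁ ⊗ b₁ ⊗ c₁ + a₂ ⊗ b₂ ⊗ c₂ then each S_k = c₁[k]·a₁b₁ᵀ + c₂[k]·a₂b₂ᵀ. S₀ and S₁ are linearly independent, so a₁b₁ᵀ and a₂b₂ᵀ must span the same plane of matrices: they are the rank-1 matrices of the form x·S₀ + y·S₁.
det(x·S₀ + y·S₁) is −12·x² + 36·xy = (-12)·(x − 3·y)(x), vanishing at (x:y) = (3:1) and (0:1).
M₁ = 3·S₀ + S₁ = [[0, 0], [0, -18]] = (-18)·(0, 1)(0, 1)ᵀ and M₂ = S₁ = [[-6, -6], [3, 3]] = (-3)·(2, -1)(1, 1)ᵀ, so take a₁ = (0, 1), b₁ = (0, 1), a₂ = (2, -1), b₂ = (1, 1).
Each slice is an integer combination of E₁ = a₁b₁ᵀ and E₂ = a₂b₂ᵀ: S₀ = −6·E₁ + E₂, S₁ = −3·E₂; reading off coefficients, c₁ = (-6, 0) and c₂ = (1, -3).
Hence T = (0, 1) ⊗ (0, 1) ⊗ (-6, 0) + (2, -1) ⊗ (1, 1) ⊗ (1, -3), so rank(T) ≤ 2.
These bounds meet, so rank(T) = 2.
Check entry T[0,0,1] = -6: (0)·(0)·(0) + (2)·(1)·(-3) = -6.

2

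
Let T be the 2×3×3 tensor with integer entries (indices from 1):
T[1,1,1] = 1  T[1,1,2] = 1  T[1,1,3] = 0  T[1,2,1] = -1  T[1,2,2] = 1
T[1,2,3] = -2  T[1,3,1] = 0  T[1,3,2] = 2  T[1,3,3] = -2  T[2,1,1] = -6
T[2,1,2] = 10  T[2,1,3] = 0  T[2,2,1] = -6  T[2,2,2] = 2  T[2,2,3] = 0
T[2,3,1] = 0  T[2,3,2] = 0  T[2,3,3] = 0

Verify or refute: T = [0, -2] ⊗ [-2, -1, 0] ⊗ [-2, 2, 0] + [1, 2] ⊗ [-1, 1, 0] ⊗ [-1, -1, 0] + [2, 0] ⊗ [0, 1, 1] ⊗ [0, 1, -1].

Yes

Reconstruct entrywise from the claimed factors. For example, T[2,3,1] = 0 and Σₗ aₗ[2]bₗ[3]cₗ[1] = (-2)·(0)·(-2) + (2)·(0)·(-1) + (0)·(1)·(0) = 0; checking all 18 entries, every one matches. The claim holds.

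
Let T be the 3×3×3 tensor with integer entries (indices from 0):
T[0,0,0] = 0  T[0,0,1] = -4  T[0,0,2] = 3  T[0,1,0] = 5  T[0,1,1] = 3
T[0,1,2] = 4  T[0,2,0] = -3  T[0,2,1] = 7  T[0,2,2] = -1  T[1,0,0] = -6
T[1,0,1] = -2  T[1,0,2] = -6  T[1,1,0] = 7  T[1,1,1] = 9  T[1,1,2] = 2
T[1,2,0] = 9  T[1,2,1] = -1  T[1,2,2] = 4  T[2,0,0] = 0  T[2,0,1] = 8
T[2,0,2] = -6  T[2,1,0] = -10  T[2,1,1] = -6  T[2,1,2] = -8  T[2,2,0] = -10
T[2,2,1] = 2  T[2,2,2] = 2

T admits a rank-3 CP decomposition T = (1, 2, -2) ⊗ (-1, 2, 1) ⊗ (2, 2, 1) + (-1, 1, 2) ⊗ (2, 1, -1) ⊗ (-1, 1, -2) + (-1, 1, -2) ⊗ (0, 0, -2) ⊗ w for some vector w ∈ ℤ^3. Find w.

w = (-2, 2, 0)

Subtract the known terms from T to get the rank-1 residual R = (-1, 1, -2) ⊗ (0, 0, -2) ⊗ w, so R[i,j,k] = a[i]·b[j]·w[k]. Pick indices with nonzero a[0]·b[2] = (-1)·(-2) = 2. Only the fibre through (0,2,·) is needed: R[0,2,:] = T[0,2,:] − Σₗ aₗ[0]bₗ[2]cₗ = [-3, 7, -1] − (1)·(1)·(2, 2, 1) − (-1)·(-1)·(-1, 1, -2) = [-4, 4, 0]. Then w[k] = R[0,2,k] / 2 for each k, giving w = [-4, 4, 0] / 2 = (-2, 2, 0).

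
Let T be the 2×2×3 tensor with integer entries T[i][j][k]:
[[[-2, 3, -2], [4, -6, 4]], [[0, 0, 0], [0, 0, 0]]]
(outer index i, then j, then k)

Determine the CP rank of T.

Lower bound: T ≠ 0 (e.g. T[0,0,0] = -2), so rank(T) ≥ 1.
Upper bound: if T = a ⊗ b ⊗ c then every fibre of T is a multiple of the corresponding factor, so read the factors off the fibres through the nonzero entry T[0,0,0] = -2.
The mode-1 fibre T[:,0,0] = [-2, 0] gives a = [1, 0] (primitive direction); the mode-2 fibre T[0,:,0] = [-2, 4] gives b = [1, -2]; then c[k] = T[0,0,k] / (a[0]·b[0]) = [-2, 3, -2] / 1 = [-2, 3, -2].
Expanding [1, 0] ⊗ [1, -2] ⊗ [-2, 3, -2] reproduces all 12 entries of T, so T = [1, 0] ⊗ [1, -2] ⊗ [-2, 3, -2] and rank(T) ≤ 1.
These bounds meet, so rank(T) = 1.
Check entry T[1,0,0] = 0: (0)·(1)·(-2) = 0.

1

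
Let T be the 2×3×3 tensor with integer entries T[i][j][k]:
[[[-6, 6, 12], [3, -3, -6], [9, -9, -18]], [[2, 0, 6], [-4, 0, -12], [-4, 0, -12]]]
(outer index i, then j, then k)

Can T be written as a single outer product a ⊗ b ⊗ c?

The mode-3 unfolding of T (rows indexed by k, columns by (i,j) = (0,0), (0,1), (0,2), (1,0), (1,1), (1,2)) is [[-6, 3, 9, 2, -4, -4], [6, -3, -9, 0, 0, 0], [12, -6, -18, 6, -12, -12]].
There the 2×2 minor on rows k ∈ {0, 1}, columns (i,j) ∈ {(0,0), (1,0)} is det [[-6, 2], [6, 0]] = -12 ≠ 0, so this unfolding has rank ≥ 2; CP rank is at least every unfolding rank, so rank(T) ≥ 2.
In particular rank(T) ≥ 2 > 1, so T is not rank-1.

No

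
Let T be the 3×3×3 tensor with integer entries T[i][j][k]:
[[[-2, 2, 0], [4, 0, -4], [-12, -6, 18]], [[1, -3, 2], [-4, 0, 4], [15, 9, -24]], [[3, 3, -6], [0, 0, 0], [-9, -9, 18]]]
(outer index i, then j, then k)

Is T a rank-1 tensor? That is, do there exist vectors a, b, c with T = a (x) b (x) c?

The mode-1 unfolding of T (rows indexed by i, columns by (j,k) = (0,0), (0,1), (0,2), (1,0), (1,1), (1,2), (2,0), (2,1), (2,2)) is [[-2, 2, 0, 4, 0, -4, -12, -6, 18], [1, -3, 2, -4, 0, 4, 15, 9, -24], [3, 3, -6, 0, 0, 0, -9, -9, 18]].
There the 2×2 minor on rows i ∈ {0, 1}, columns (j,k) ∈ {(0,0), (0,1)} is det [[-2, 2], [1, -3]] = 4 ≠ 0, so this unfolding has rank ≥ 2; CP rank is at least every unfolding rank, so rank(T) ≥ 2.
In particular rank(T) ≥ 2 > 1, so T is not rank-1.

No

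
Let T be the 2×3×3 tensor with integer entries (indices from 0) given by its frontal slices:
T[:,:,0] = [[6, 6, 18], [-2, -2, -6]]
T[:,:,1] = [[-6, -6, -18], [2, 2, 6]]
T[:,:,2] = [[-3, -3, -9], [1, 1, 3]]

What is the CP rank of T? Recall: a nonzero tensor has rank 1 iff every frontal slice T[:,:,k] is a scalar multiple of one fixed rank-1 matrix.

1

Lower bound: T ≠ 0 (e.g. T[0,0,0] = 6), so rank(T) ≥ 1.
Upper bound: if T = a ⊗ b ⊗ c then every fibre of T is a multiple of the corresponding factor, so read the factors off the fibres through the nonzero entry T[0,0,0] = 6.
The mode-1 fibre T[:,0,0] = [6, -2] gives a = (3, -1) (primitive direction); the mode-2 fibre T[0,:,0] = [6, 6, 18] gives b = (1, 1, 3); then c[k] = T[0,0,k] / (a[0]·b[0]) = [6, -6, -3] / 3 = (2, -2, -1).
Expanding (3, -1) ⊗ (1, 1, 3) ⊗ (2, -2, -1) reproduces all 18 entries of T, so T = (3, -1) ⊗ (1, 1, 3) ⊗ (2, -2, -1) and rank(T) ≤ 1.
These bounds meet, so rank(T) = 1.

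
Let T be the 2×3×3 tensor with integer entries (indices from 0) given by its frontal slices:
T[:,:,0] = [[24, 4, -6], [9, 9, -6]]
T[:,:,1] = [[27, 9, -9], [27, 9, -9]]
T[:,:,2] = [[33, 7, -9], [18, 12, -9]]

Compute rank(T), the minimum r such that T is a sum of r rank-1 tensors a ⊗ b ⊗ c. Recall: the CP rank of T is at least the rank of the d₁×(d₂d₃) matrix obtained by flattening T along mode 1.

Lower bound: the mode-1 unfolding of T (rows indexed by i, columns by (j,k) = (0,0), (0,1), (0,2), (1,0), (1,1), (1,2), (2,0), (2,1), (2,2)) is [[24, 27, 33, 4, 9, 7, -6, -9, -9], [9, 27, 18, 9, 9, 12, -6, -9, -9]].
There the 2×2 minor on rows i ∈ {0, 1}, columns (j,k) ∈ {(0,0), (0,1)} is det [[24, 27], [9, 27]] = 405 ≠ 0, so this unfolding has rank ≥ 2; CP rank is at least every unfolding rank, so rank(T) ≥ 2. (Unfolding ranks only ever bound the CP rank from below — rank(T) can be strictly larger than all of them — so the matching upper bound has to come from an explicit 2-term decomposition.)
Upper bound — finding two terms. Write S_k = T[:,:,k] for the frontal slices: S₀ = [[24, 4, -6], [9, 9, -6]], S₁ = [[27, 9, -9], [27, 9, -9]], S₂ = [[33, 7, -9], [18, 12, -9]].
If T = a₁ ⊗ b₁ ⊗ c₁ + a₂ ⊗ b₂ ⊗ c₂ then each S_k = c₁[k]·a₁b₁ᵀ + c₂[k]·a₂b₂ᵀ. S₀ and S₁ are linearly independent, so a₁b₁ᵀ and a₂b₂ᵀ must span the same plane of matrices: they are the rank-1 matrices of the form x·S₀ + y·S₁.
The 2×2 minor of x·S₀ + y·S₁ on rows {0,1}, columns {0,1} is 180·x² + 270·xy = 90·(2·x + 3·y)(x), vanishing at (x:y) = (3:-2) and (0:1).
M₁ = 3·S₀ − 2·S₁ = [[18, -6, 0], [-27, 9, 0]] = 3·[2, -3][3, -1, 0]ᵀ and M₂ = S₁ = [[27, 9, -9], [27, 9, -9]] = 9·[1, 1][3, 1, -1]ᵀ, so take a₁ = [2, -3], b₁ = [3, -1, 0], a₂ = [1, 1], b₂ = [3, 1, -1].
Each slice is an integer combination of E₁ = a₁b₁ᵀ and E₂ = a₂b₂ᵀ: S₀ = E₁ + 6·E₂, S₁ = 9·E₂, S₂ = E₁ + 9·E₂; reading off coefficients, c₁ = [1, 0, 1] and c₂ = [6, 9, 9].
Hence T = [2, -3] ⊗ [3, -1, 0] ⊗ [1, 0, 1] + [1, 1] ⊗ [3, 1, -1] ⊗ [6, 9, 9], so rank(T) ≤ 2.
These bounds meet, so rank(T) = 2.
Check entry T[0,0,1] = 27: (2)·(3)·(0) + (1)·(3)·(9) = 27.

2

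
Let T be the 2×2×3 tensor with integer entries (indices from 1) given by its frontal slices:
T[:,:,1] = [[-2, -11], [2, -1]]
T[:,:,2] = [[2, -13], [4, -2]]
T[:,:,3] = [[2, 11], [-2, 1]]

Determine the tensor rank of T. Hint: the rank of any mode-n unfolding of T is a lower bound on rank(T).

2

Lower bound: in the mode-3 unfolding of T (rows indexed by k, columns by (i,j)) the 2×2 minor on rows k ∈ {1, 2}, columns (i,j) ∈ {(1,1), (1,2)} is det [[-2, -11], [2, -13]] = 48 ≠ 0, so that unfolding has rank ≥ 2 and hence rank(T) ≥ 2 (CP rank is at least every unfolding rank, though it can be larger).
Upper bound: with S_k = T[:,:,k], the two rank-1 terms a₁b₁ᵀ, a₂b₂ᵀ are the rank-1 members of the pencil x·S₁ + y·S₂.
det(x·S₁ + y·S₂) is 24·x² + 72·xy + 48·y² = 24·(x + 2·y)(x + y), vanishing at (x:y) = (2:-1) and (1:-1).
M₁ = 2·S₁ − S₂ = [[-6, -9], [0, 0]] = (-3)·(1, 0)(2, 3)ᵀ and M₂ = S₁ − S₂ = [[-4, 2], [-2, 1]] = −(2, 1)(2, -1)ᵀ, so take a₁ = (1, 0), b₁ = (2, 3), a₂ = (2, 1), b₂ = (2, -1).
Each slice is an integer combination of E₁ = a₁b₁ᵀ and E₂ = a₂b₂ᵀ: S₁ = −3·E₁ + E₂, S₂ = −3·E₁ + 2·E₂, S₃ = 3·E₁ − E₂; reading off coefficients, c₁ = (-3, -3, 3) and c₂ = (1, 2, -1).
Hence T = (1, 0) ⊗ (2, 3) ⊗ (-3, -3, 3) + (2, 1) ⊗ (2, -1) ⊗ (1, 2, -1), so rank(T) ≤ 2.
These bounds meet, so rank(T) = 2.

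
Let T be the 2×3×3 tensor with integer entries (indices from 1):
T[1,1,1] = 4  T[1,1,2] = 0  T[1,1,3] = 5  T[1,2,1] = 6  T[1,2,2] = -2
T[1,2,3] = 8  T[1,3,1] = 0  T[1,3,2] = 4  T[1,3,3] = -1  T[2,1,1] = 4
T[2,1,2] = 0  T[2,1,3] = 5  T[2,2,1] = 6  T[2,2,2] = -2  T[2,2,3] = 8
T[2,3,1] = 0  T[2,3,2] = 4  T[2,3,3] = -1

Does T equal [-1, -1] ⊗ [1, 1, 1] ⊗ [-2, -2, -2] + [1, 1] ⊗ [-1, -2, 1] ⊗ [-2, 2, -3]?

Yes

Reconstruct entrywise from the claimed factors. For example, T[1,3,3] = -1 and Σₗ aₗ[1]bₗ[3]cₗ[3] = (-1)·(1)·(-2) + (1)·(1)·(-3) = -1; checking all 18 entries, every one matches. The claim holds.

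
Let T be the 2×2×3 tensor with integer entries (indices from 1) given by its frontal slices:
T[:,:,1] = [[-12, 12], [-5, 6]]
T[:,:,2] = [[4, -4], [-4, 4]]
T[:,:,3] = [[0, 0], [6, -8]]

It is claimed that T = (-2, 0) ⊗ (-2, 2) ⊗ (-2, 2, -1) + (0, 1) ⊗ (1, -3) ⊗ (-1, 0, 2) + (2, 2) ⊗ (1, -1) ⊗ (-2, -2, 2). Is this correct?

Reconstruct entry (2,2,1) from the claimed factors: Σₗ aₗ[2]bₗ[2]cₗ[1] = (0)·(2)·(-2) + (1)·(-3)·(-1) + (2)·(-1)·(-2) = 7, but T[2,2,1] = 6. The claim is false.

No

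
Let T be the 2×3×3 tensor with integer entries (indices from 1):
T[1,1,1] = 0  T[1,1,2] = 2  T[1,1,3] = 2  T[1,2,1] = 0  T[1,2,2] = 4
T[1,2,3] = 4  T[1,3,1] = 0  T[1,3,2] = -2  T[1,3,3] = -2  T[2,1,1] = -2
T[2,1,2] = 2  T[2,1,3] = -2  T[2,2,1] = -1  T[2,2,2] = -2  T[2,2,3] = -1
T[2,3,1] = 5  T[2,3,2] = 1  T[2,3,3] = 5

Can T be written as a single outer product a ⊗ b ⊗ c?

No

The mode-2 unfolding of T (rows indexed by j, columns by (i,k) = (1,1), (1,2), (1,3), (2,1), (2,2), (2,3)) is [[0, 2, 2, -2, 2, -2], [0, 4, 4, -1, -2, -1], [0, -2, -2, 5, 1, 5]].
There the 3×3 minor on rows j ∈ {1, 2, 3}, columns (i,k) ∈ {(1,2), (2,1), (2,2)} is det [[2, -2, 2], [4, -1, -2], [-2, 5, 1]] = 54 ≠ 0, so this unfolding has rank ≥ 3; CP rank is at least every unfolding rank, so rank(T) ≥ 3.
In particular rank(T) ≥ 3 > 1, so T is not rank-1.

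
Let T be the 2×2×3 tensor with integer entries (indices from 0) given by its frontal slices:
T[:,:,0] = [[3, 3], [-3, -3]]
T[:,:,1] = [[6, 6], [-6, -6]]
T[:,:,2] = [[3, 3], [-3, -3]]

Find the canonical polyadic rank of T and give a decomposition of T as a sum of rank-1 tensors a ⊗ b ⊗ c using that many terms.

rank(T) = 1

Lower bound: T ≠ 0 (e.g. T[0,0,0] = 3), so rank(T) ≥ 1.
Upper bound: if T = a ⊗ b ⊗ c then every fibre of T is a multiple of the corresponding factor, so read the factors off the fibres through the nonzero entry T[0,0,0] = 3.
The mode-1 fibre T[:,0,0] = [3, -3] gives a = [1, -1] (primitive direction); the mode-2 fibre T[0,:,0] = [3, 3] gives b = [1, 1]; then c[k] = T[0,0,k] / (a[0]·b[0]) = [3, 6, 3] / 1 = [3, 6, 3].
Expanding [1, -1] ⊗ [1, 1] ⊗ [3, 6, 3] reproduces all 12 entries of T, so T = [1, -1] ⊗ [1, 1] ⊗ [3, 6, 3] and rank(T) ≤ 1.
These bounds meet, so rank(T) = 1.
Check entry T[1,1,2] = -3: (-1)·(1)·(3) = -3.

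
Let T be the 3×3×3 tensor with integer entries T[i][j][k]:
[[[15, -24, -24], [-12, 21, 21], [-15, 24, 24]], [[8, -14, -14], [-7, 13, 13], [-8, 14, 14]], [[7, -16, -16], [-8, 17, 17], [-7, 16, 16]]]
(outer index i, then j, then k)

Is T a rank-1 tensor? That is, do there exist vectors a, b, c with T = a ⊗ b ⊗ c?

No

The mode-1 unfolding of T (rows indexed by i, columns by (j,k) = (0,0), (0,1), (0,2), (1,0), (1,1), (1,2), (2,0), (2,1), (2,2)) is [[15, -24, -24, -12, 21, 21, -15, 24, 24], [8, -14, -14, -7, 13, 13, -8, 14, 14], [7, -16, -16, -8, 17, 17, -7, 16, 16]].
There the 2×2 minor on rows i ∈ {0, 1}, columns (j,k) ∈ {(0,0), (0,1)} is det [[15, -24], [8, -14]] = -18 ≠ 0, so this unfolding has rank ≥ 2; CP rank is at least every unfolding rank, so rank(T) ≥ 2.
In particular rank(T) ≥ 2 > 1, so T is not rank-1.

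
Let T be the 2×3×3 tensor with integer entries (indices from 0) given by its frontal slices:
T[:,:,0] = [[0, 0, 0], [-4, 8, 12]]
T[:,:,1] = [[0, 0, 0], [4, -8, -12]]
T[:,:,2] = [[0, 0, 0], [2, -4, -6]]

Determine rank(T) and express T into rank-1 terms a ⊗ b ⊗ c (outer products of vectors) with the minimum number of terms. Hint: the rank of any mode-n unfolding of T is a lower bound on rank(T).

Lower bound: T ≠ 0 (e.g. T[1,0,0] = -4), so rank(T) ≥ 1.
Upper bound: if T = a ⊗ b ⊗ c then every fibre of T is a multiple of the corresponding factor, so read the factors off the fibres through the nonzero entry T[1,0,0] = -4.
The mode-1 fibre T[:,0,0] = [0, -4] gives a = (0, 1) (primitive direction); the mode-2 fibre T[1,:,0] = [-4, 8, 12] gives b = (1, -2, -3); then c[k] = T[1,0,k] / (a[1]·b[0]) = [-4, 4, 2] / 1 = (-4, 4, 2).
Expanding (0, 1) ⊗ (1, -2, -3) ⊗ (-4, 4, 2) reproduces all 18 entries of T, so T = (0, 1) ⊗ (1, -2, -3) ⊗ (-4, 4, 2) and rank(T) ≤ 1.
These bounds meet, so rank(T) = 1.

rank(T) = 1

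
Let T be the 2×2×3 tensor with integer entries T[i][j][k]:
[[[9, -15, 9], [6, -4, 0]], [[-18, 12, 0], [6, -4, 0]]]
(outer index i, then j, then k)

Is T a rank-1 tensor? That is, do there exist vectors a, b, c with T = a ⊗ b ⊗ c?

No

The mode-1 unfolding of T (rows indexed by i, columns by (j,k) = (0,0), (0,1), (0,2), (1,0), (1,1), (1,2)) is [[9, -15, 9, 6, -4, 0], [-18, 12, 0, 6, -4, 0]].
There the 2×2 minor on rows i ∈ {0, 1}, columns (j,k) ∈ {(0,0), (0,1)} is det [[9, -15], [-18, 12]] = -162 ≠ 0, so this unfolding has rank ≥ 2; CP rank is at least every unfolding rank, so rank(T) ≥ 2.
In particular rank(T) ≥ 2 > 1, so T is not rank-1.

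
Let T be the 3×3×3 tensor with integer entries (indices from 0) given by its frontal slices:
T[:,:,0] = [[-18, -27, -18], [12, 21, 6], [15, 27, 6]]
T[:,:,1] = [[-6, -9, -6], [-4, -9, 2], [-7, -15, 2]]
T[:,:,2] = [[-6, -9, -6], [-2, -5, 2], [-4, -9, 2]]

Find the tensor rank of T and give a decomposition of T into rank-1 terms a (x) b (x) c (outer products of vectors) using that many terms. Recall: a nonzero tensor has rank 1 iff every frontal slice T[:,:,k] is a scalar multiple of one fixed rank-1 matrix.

rank(T) = 2

Lower bound: the mode-3 unfolding of T (rows indexed by k, columns by (i,j) = (0,0), (0,1), (0,2), (1,0), (1,1), (1,2), (2,0), (2,1), (2,2)) is [[-18, -27, -18, 12, 21, 6, 15, 27, 6], [-6, -9, -6, -4, -9, 2, -7, -15, 2], [-6, -9, -6, -2, -5, 2, -4, -9, 2]].
There the 2×2 minor on rows k ∈ {0, 1}, columns (i,j) ∈ {(0,0), (1,0)} is det [[-18, 12], [-6, -4]] = 144 ≠ 0, so this unfolding has rank ≥ 2; CP rank is at least every unfolding rank, so rank(T) ≥ 2. (This is only a lower bound: in general the CP rank may exceed every unfolding rank, so we still need to exhibit 2 rank-1 terms summing to T.)
Upper bound — finding two terms. Write S_k = T[:,:,k] for the frontal slices: S₀ = [[-18, -27, -18], [12, 21, 6], [15, 27, 6]], S₁ = [[-6, -9, -6], [-4, -9, 2], [-7, -15, 2]], S₂ = [[-6, -9, -6], [-2, -5, 2], [-4, -9, 2]].
If T = a₁ (x) b₁ (x) c₁ + a₂ (x) b₂ (x) c₂ then each S_k = c₁[k]·a₁b₁ᵀ + c₂[k]·a₂b₂ᵀ. S₀ and S₁ are linearly independent, so a₁b₁ᵀ and a₂b₂ᵀ must span the same plane of matrices: they are the rank-1 matrices of the form x·S₀ + y·S₁.
The 2×2 minor of x·S₀ + y·S₁ on rows {0,1}, columns {0,1} is −54·x² + 36·xy + 18·y² = (-18)·(x − y)(3·x + y), vanishing at (x:y) = (1:1) and (1:-3).
M₁ = S₀ + S₁ = [[-24, -36, -24], [8, 12, 8], [8, 12, 8]] = (-4)·[3, -1, -1][2, 3, 2]ᵀ and M₂ = S₀ − 3·S₁ = [[0, 0, 0], [24, 48, 0], [36, 72, 0]] = 12·[0, 2, 3][1, 2, 0]ᵀ, so take a₁ = [3, -1, -1], b₁ = [2, 3, 2], a₂ = [0, 2, 3], b₂ = [1, 2, 0].
Each slice is an integer combination of E₁ = a₁b₁ᵀ and E₂ = a₂b₂ᵀ: S₀ = −3·E₁ + 3·E₂, S₁ = −E₁ − 3·E₂, S₂ = −E₁ − 2·E₂; reading off coefficients, c₁ = [-3, -1, -1] and c₂ = [3, -3, -2].
Hence T = [3, -1, -1] (x) [2, 3, 2] (x) [-3, -1, -1] + [0, 2, 3] (x) [1, 2, 0] (x) [3, -3, -2], so rank(T) ≤ 2.
These bounds meet, so rank(T) = 2.
Check entry T[2,2,2] = 2: (-1)·(2)·(-1) + (3)·(0)·(-2) = 2.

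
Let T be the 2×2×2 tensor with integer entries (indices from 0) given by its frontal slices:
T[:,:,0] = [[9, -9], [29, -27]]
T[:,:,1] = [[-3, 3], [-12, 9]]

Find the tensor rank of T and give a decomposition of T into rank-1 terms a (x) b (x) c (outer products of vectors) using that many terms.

rank(T) = 2

Lower bound: the mode-3 unfolding of T (rows indexed by k, columns by (i,j) = (0,0), (0,1), (1,0), (1,1)) is [[9, -9, 29, -27], [-3, 3, -12, 9]].
There the 2×2 minor on rows k ∈ {0, 1}, columns (i,j) ∈ {(0,0), (1,0)} is det [[9, 29], [-3, -12]] = -21 ≠ 0, so this unfolding has rank ≥ 2; CP rank is at least every unfolding rank, so rank(T) ≥ 2. (Unfolding ranks only ever bound the CP rank from below — rank(T) can be strictly larger than all of them — so the matching upper bound has to come from an explicit 2-term decomposition.)
Upper bound — finding two terms. Write S_k = T[:,:,k] for the frontal slices: S₀ = [[9, -9], [29, -27]], S₁ = [[-3, 3], [-12, 9]].
If T = a₁ (x) b₁ (x) c₁ + a₂ (x) b₂ (x) c₂ then each S_k = c₁[k]·a₁b₁ᵀ + c₂[k]·a₂b₂ᵀ. S₀ and S₁ are linearly independent, so a₁b₁ᵀ and a₂b₂ᵀ must span the same plane of matrices: they are the rank-1 matrices of the form x·S₀ + y·S₁.
det(x·S₀ + y·S₁) is 18·x² − 33·xy + 9·y² = 3·(2·x − 3·y)(3·x − y), vanishing at (x:y) = (3:2) and (1:3).
M₁ = 3·S₀ + 2·S₁ = [[21, -21], [63, -63]] = 21·[1, 3][1, -1]ᵀ and M₂ = S₀ + 3·S₁ = [[0, 0], [-7, 0]] = (-7)·[0, 1][1, 0]ᵀ, so take a₁ = [1, 3], b₁ = [1, -1], a₂ = [0, 1], b₂ = [1, 0].
Each slice is an integer combination of E₁ = a₁b₁ᵀ and E₂ = a₂b₂ᵀ: S₀ = 9·E₁ + 2·E₂, S₁ = −3·E₁ − 3·E₂; reading off coefficients, c₁ = [9, -3] and c₂ = [2, -3].
Hence T = [1, 3] (x) [1, -1] (x) [9, -3] + [0, 1] (x) [1, 0] (x) [2, -3], so rank(T) ≤ 2.
These bounds meet, so rank(T) = 2.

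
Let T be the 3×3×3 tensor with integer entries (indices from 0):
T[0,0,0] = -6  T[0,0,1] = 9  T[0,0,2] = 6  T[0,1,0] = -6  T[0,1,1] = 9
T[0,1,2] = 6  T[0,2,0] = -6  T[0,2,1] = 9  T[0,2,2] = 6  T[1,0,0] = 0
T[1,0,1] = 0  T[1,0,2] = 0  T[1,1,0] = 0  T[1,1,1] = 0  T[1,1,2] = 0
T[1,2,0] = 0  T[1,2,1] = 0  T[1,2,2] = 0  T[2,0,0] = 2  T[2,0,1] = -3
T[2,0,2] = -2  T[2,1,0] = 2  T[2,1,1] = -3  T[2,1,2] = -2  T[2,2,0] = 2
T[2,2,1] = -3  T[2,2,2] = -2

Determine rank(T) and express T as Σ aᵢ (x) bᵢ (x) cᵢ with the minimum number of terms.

Lower bound: T ≠ 0 (e.g. T[0,0,0] = -6), so rank(T) ≥ 1.
Upper bound: if T = a (x) b (x) c then every fibre of T is a multiple of the corresponding factor, so read the factors off the fibres through the nonzero entry T[0,0,0] = -6.
The mode-1 fibre T[:,0,0] = [-6, 0, 2] gives a = (3, 0, -1) (primitive direction); the mode-2 fibre T[0,:,0] = [-6, -6, -6] gives b = (1, 1, 1); then c[k] = T[0,0,k] / (a[0]·b[0]) = [-6, 9, 6] / 3 = (-2, 3, 2).
Expanding (3, 0, -1) (x) (1, 1, 1) (x) (-2, 3, 2) reproduces all 27 entries of T, so T = (3, 0, -1) (x) (1, 1, 1) (x) (-2, 3, 2) and rank(T) ≤ 1.
These bounds meet, so rank(T) = 1.
Check entry T[1,0,1] = 0: (0)·(1)·(3) = 0.

rank(T) = 1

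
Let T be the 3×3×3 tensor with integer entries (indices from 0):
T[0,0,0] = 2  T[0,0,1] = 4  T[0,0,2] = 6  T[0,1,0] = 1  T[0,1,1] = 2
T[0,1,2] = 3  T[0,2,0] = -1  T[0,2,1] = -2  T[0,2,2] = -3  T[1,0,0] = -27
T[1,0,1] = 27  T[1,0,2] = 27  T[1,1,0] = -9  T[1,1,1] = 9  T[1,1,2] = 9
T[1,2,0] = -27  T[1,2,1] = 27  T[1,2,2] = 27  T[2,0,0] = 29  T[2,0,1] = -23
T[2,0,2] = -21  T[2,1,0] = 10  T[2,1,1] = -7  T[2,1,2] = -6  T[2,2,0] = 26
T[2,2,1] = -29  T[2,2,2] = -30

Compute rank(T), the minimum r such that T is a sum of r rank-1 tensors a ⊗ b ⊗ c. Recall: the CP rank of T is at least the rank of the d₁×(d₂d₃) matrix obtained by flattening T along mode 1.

Lower bound: the mode-2 unfolding of T (rows indexed by j, columns by (i,k) = (0,0), (0,1), (0,2), (1,0), (1,1), (1,2), (2,0), (2,1), (2,2)) is [[2, 4, 6, -27, 27, 27, 29, -23, -21], [1, 2, 3, -9, 9, 9, 10, -7, -6], [-1, -2, -3, -27, 27, 27, 26, -29, -30]].
There the 2×2 minor on rows j ∈ {0, 1}, columns (i,k) ∈ {(0,0), (1,0)} is det [[2, -27], [1, -9]] = 9 ≠ 0, so this unfolding has rank ≥ 2; CP rank is at least every unfolding rank, so rank(T) ≥ 2. (Unfolding ranks only ever bound the CP rank from below — rank(T) can be strictly larger than all of them — so the matching upper bound has to come from an explicit 2-term decomposition.)
Upper bound — finding two terms. Write S_k = T[:,:,k] for the frontal slices: S₀ = [[2, 1, -1], [-27, -9, -27], [29, 10, 26]], S₁ = [[4, 2, -2], [27, 9, 27], [-23, -7, -29]], S₂ = [[6, 3, -3], [27, 9, 27], [-21, -6, -30]].
If T = a₁ ⊗ b₁ ⊗ c₁ + a₂ ⊗ b₂ ⊗ c₂ then each S_k = c₁[k]·a₁b₁ᵀ + c₂[k]·a₂b₂ᵀ. S₀ and S₁ are linearly independent, so a₁b₁ᵀ and a₂b₂ᵀ must span the same plane of matrices: they are the rank-1 matrices of the form x·S₀ + y·S₁.
The 2×2 minor of x·S₀ + y·S₁ on rows {0,1}, columns {0,1} is 9·x² + 9·xy − 18·y² = 9·(x + 2·y)(x − y), vanishing at (x:y) = (2:-1) and (1:1).
M₁ = 2·S₀ − S₁ = [[0, 0, 0], [-81, -27, -81], [81, 27, 81]] = (-27)·[0, 1, -1][3, 1, 3]ᵀ and M₂ = S₀ + S₁ = [[6, 3, -3], [0, 0, 0], [6, 3, -3]] = 3·[1, 0, 1][2, 1, -1]ᵀ, so take a₁ = [0, 1, -1], b₁ = [3, 1, 3], a₂ = [1, 0, 1], b₂ = [2, 1, -1].
Each slice is an integer combination of E₁ = a₁b₁ᵀ and E₂ = a₂b₂ᵀ: S₀ = −9·E₁ + E₂, S₁ = 9·E₁ + 2·E₂, S₂ = 9·E₁ + 3·E₂; reading off coefficients, c₁ = [-9, 9, 9] and c₂ = [1, 2, 3].
Hence T = [0, 1, -1] ⊗ [3, 1, 3] ⊗ [-9, 9, 9] + [1, 0, 1] ⊗ [2, 1, -1] ⊗ [1, 2, 3], so rank(T) ≤ 2.
These bounds meet, so rank(T) = 2.

2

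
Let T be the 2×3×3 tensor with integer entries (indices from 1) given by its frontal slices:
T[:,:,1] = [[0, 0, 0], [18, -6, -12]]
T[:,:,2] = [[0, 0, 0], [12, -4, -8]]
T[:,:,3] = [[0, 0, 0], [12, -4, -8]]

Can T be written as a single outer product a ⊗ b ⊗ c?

Yes

If T = a ⊗ b ⊗ c then every fibre of T is a multiple of the corresponding factor, so read the factors off the fibres through the nonzero entry T[2,1,1] = 18.
The mode-1 fibre T[:,1,1] = [0, 18] gives a = [0, 1] (primitive direction); the mode-2 fibre T[2,:,1] = [18, -6, -12] gives b = [3, -1, -2]; then c[k] = T[2,1,k] / (a[2]·b[1]) = [18, 12, 12] / 3 = [6, 4, 4].
Expanding [0, 1] ⊗ [3, -1, -2] ⊗ [6, 4, 4] reproduces all 18 entries of T, so T = [0, 1] ⊗ [3, -1, -2] ⊗ [6, 4, 4] and rank(T) ≤ 1.
Equivalently every frontal slice T[:,:,k] is c[k] times the rank-1 matrix [0, 1] ⊗ [3, -1, -2]. So T has rank 1 (it is nonzero).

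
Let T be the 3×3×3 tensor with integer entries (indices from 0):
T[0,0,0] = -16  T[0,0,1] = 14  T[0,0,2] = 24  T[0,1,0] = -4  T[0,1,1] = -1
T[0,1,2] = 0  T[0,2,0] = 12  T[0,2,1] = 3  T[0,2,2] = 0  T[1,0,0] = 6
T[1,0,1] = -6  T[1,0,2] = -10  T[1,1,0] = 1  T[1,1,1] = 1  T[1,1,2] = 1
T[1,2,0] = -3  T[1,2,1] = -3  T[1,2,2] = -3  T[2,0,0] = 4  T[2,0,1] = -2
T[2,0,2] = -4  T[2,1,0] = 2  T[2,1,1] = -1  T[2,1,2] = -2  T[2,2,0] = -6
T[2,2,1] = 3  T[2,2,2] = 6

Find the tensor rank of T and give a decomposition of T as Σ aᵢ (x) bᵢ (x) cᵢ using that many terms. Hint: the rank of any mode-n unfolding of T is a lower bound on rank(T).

Lower bound: the mode-2 unfolding of T (rows indexed by j, columns by (i,k) = (0,0), (0,1), (0,2), (1,0), (1,1), (1,2), (2,0), (2,1), (2,2)) is [[-16, 14, 24, 6, -6, -10, 4, -2, -4], [-4, -1, 0, 1, 1, 1, 2, -1, -2], [12, 3, 0, -3, -3, -3, -6, 3, 6]].
There the 2×2 minor on rows j ∈ {0, 1}, columns (i,k) ∈ {(0,0), (0,1)} is det [[-16, 14], [-4, -1]] = 72 ≠ 0, so this unfolding has rank ≥ 2; CP rank is at least every unfolding rank, so rank(T) ≥ 2. (Unfolding ranks only ever bound the CP rank from below — rank(T) can be strictly larger than all of them — so the matching upper bound has to come from an explicit 2-term decomposition.)
Upper bound — finding two terms. Write S_k = T[:,:,k] for the frontal slices: S₀ = [[-16, -4, 12], [6, 1, -3], [4, 2, -6]], S₁ = [[14, -1, 3], [-6, 1, -3], [-2, -1, 3]], S₂ = [[24, 0, 0], [-10, 1, -3], [-4, -2, 6]].
If T = a₁ (x) b₁ (x) c₁ + a₂ (x) b₂ (x) c₂ then each S_k = c₁[k]·a₁b₁ᵀ + c₂[k]·a₂b₂ᵀ. S₀ and S₁ are linearly independent, so a₁b₁ᵀ and a₂b₂ᵀ must span the same plane of matrices: they are the rank-1 matrices of the form x·S₀ + y·S₁.
The 2×2 minor of x·S₀ + y·S₁ on rows {0,1}, columns {0,1} is 8·x² − 20·xy + 8·y² = 4·(x − 2·y)(2·x − y), vanishing at (x:y) = (2:1) and (1:2).
M₁ = 2·S₀ + S₁ = [[-18, -9, 27], [6, 3, -9], [6, 3, -9]] = (-3)·(3, -1, -1)(2, 1, -3)ᵀ and M₂ = S₀ + 2·S₁ = [[12, -6, 18], [-6, 3, -9], [0, 0, 0]] = 3·(2, -1, 0)(2, -1, 3)ᵀ, so take a₁ = (3, -1, -1), b₁ = (2, 1, -3), a₂ = (2, -1, 0), b₂ = (2, -1, 3).
Each slice is an integer combination of E₁ = a₁b₁ᵀ and E₂ = a₂b₂ᵀ: S₀ = −2·E₁ − E₂, S₁ = E₁ + 2·E₂, S₂ = 2·E₁ + 3·E₂; reading off coefficients, c₁ = (-2, 1, 2) and c₂ = (-1, 2, 3).
Hence T = (3, -1, -1) (x) (2, 1, -3) (x) (-2, 1, 2) + (2, -1, 0) (x) (2, -1, 3) (x) (-1, 2, 3), so rank(T) ≤ 2.
These bounds meet, so rank(T) = 2.
Check entry T[0,2,1] = 3: (3)·(-3)·(1) + (2)·(3)·(2) = 3.

rank(T) = 2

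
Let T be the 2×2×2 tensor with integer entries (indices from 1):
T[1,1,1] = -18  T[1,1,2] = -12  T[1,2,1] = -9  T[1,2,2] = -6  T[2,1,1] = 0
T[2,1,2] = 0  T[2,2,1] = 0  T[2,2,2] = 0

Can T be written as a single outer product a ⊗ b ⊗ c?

If T = a ⊗ b ⊗ c then every fibre of T is a multiple of the corresponding factor, so read the factors off the fibres through the nonzero entry T[1,1,1] = -18.
The mode-1 fibre T[:,1,1] = [-18, 0] gives a = (1, 0) (primitive direction); the mode-2 fibre T[1,:,1] = [-18, -9] gives b = (2, 1); then c[k] = T[1,1,k] / (a[1]·b[1]) = [-18, -12] / 2 = (-9, -6).
Expanding (1, 0) ⊗ (2, 1) ⊗ (-9, -6) reproduces all 8 entries of T, so T = (1, 0) ⊗ (2, 1) ⊗ (-9, -6) and rank(T) ≤ 1.
Equivalently every frontal slice T[:,:,k] is c[k] times the rank-1 matrix (1, 0) ⊗ (2, 1). So T has rank 1 (it is nonzero).

Yes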